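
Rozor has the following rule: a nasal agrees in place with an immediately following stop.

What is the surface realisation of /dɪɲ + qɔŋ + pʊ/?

[dɪɴqɔmpʊ]

The rule targets /ɲ/ (voiced palatal nasal), which sits before the trigger /q/ (uvular).
A voiced uvular nasal is [ɴ], so the surface segment is [ɴ].
The same rule applies at the second boundary: /ŋ/ → [m] next to /p/.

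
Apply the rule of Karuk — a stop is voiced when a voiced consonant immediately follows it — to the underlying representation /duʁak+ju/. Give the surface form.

[duʁagju]

/k/ is a voiceless velar stop. The following trigger /j/ is voiced, so /k/ must become voiced as well.
The voiced velar stop is [g], so /k/ → [g].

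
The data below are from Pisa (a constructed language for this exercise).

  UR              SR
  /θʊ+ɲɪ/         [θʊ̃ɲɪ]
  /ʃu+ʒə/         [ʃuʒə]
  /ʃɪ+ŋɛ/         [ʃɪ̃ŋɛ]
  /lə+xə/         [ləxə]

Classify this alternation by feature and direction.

The vowel /ʊ/ surfaces as nasalised [ʊ̃] next to the following nasal /ɲ/ — it has acquired the [+nasal] feature of its neighbour.
The other form shows the same pattern: /ɪ/ → [ɪ̃] before /ŋ/ — each time a vowel is nasalised next to a following nasal.
No change occurs in [ʃuʒə], [ləxə] because the vowel at the boundary is adjacent to an oral consonant, not a nasal (/u/ next to /ʒ/; /ə/ next to /x/).
Because the conditioning nasal is to the right of the vowel that changes, the process is regressive (anticipatory).

regressive nasality assimilation (vowel nasalisation)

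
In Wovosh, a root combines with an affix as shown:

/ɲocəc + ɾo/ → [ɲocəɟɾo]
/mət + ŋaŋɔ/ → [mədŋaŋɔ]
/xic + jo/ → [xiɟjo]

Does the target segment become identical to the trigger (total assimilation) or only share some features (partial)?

partial assimilation

Comparing underlying and surface forms, /c/ → [ɟ] is the alternation; the neighbouring /ɾ/ is constant.
The change voiceless → voiced matches the voicing of the following /ɾ/, identifying this as voicing assimilation.
Place and manner are unchanged, so the assimilation is partial, not total.
Checking the remaining alternations: /t/ → [d] before /ŋ/ (voiceless → voiced, matching voiced); /c/ → [ɟ] before /j/ (voiceless → voiced, matching voiced) — only voicing changes, and always toward the following segment.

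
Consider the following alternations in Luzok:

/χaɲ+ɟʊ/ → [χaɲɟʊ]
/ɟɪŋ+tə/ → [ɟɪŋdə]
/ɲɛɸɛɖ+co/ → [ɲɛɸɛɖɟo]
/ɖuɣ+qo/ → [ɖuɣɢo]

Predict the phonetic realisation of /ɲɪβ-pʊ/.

[ɲɪβbʊ]

The data show progressive voicing assimilation: /t/ → [d] after /ŋ/; /c/ → [ɟ] after /ɖ/; /q/ → [ɢ] after /ɣ/. In each pair only voicing changes, matching the preceding consonant, while place and manner stay constant.
No alternation appears in [χaɲɟʊ]: there the adjacent consonants already agree in voicing (/ɟ/ and /ɲ/ are both voiced), so this form is consistent with the same rule.
/p/ is a voiceless bilabial stop. The preceding trigger /β/ is voiced, so /p/ must become voiced as well.
The voiced bilabial stop is [b], so /p/ → [b].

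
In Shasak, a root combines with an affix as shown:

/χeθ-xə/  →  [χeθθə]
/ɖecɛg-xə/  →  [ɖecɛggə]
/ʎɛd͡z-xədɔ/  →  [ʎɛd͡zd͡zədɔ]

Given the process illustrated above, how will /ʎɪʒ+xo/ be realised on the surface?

The data show progressive total assimilation (/x/ → [θ] after /θ/; /x/ → [g] after /g/; /x/ → [d͡z] after /d͡z/): in every case the target segment becomes identical to its preceding neighbour, copying more than a single feature.
/x/ is the segment targeted by the rule; it sits immediately after /ʒ/, so it assimilates completely and surfaces as [ʒ].

[ʎɪʒʒo]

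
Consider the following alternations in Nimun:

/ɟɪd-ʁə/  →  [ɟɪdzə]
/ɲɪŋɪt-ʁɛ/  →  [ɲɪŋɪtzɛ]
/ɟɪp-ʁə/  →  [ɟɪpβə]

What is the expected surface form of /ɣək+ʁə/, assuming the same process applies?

The data show progressive place assimilation: /ʁ/ → [z] after /d/; /ʁ/ → [z] after /t/; /ʁ/ → [β] after /p/. In each pair only place changes, matching the preceding consonant, while manner and voice stay constant.
/ʁ/ is a voiced uvular fricative. The preceding trigger /k/ is velar, so /ʁ/ must become velar as well.
A voiced velar fricative is [ɣ], so the surface segment is [ɣ].

[ɣəkɣə]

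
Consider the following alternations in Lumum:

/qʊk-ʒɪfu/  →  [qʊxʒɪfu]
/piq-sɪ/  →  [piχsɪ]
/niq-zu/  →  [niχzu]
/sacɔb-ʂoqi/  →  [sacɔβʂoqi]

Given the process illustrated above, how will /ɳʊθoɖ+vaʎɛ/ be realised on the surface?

The data show regressive manner assimilation: /k/ → [x] before /ʒ/; /q/ → [χ] before /s/; /q/ → [χ] before /z/; /b/ → [β] before /ʂ/. In each pair only manner changes, matching the following consonant, while place and voice stay constant.
The rule targets /ɖ/ (voiced retroflex stop), which sits before the trigger /v/ (fricative).
A voiced retroflex fricative is [ʐ], so the surface segment is [ʐ].

[ɳʊθoʐvaʎɛ]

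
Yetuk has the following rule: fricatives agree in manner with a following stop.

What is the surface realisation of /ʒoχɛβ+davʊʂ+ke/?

[ʒoχɛbdavʊʈke]

The rule targets /β/ (voiced bilabial fricative), which sits before the trigger /d/ (stop).
Changing only its manner to stop gives [b] — the voiced bilabial stop.
At the second juncture, /ʂ/ likewise becomes [ʈ] adjacent to /k/.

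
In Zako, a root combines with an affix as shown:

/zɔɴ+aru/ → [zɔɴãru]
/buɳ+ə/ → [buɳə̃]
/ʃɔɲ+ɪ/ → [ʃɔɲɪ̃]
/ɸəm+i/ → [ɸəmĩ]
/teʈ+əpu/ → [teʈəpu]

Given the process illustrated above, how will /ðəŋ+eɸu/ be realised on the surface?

The data show progressive nasality assimilation (vowel nasalisation): /a/ → [ã] after /ɴ/; /ə/ → [ə̃] after /ɳ/; /ɪ/ → [ɪ̃] after /ɲ/; /i/ → [ĩ] after /m/ — a vowel is nasalised by an immediately preceding nasal consonant.
No change occurs in [teʈəpu] because the vowel at the boundary is adjacent to an oral consonant, not a nasal (/ə/ next to /ʈ/).
The vowel /e/ is adjacent to the preceding nasal /ŋ/, so it acquires [+nasal] and surfaces as [ẽ].

[ðəŋẽɸu]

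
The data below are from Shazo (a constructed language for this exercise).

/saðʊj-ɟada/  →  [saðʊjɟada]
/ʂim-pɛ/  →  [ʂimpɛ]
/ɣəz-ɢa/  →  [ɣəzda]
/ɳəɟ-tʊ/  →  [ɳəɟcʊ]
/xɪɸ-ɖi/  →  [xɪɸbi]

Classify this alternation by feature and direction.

progressive place assimilation

The segment that alternates is /ɢ/, which surfaces as [d] when adjacent to /z/.
The change uvular → alveolar matches the place of the preceding /z/, identifying this as place assimilation.
Manner and voice are unchanged, so the assimilation is partial, not total.
The same holds elsewhere in the data: /t/ → [c] after /ɟ/ (alveolar → palatal, matching palatal); /ɖ/ → [b] after /ɸ/ (retroflex → bilabial, matching bilabial) — only place changes, and always toward the preceding segment.
Nothing changes in [saðʊjɟada], [ʂimpɛ]: there the adjacent consonants already agree in place (/ɟ/ and /j/ are both palatal; /p/ and /m/ are both bilabial), so these forms are consistent with the same rule.
Since the segment that changes follows the conditioning segment, the assimilation is progressive.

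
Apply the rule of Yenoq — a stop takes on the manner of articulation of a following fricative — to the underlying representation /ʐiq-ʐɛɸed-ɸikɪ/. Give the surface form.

The rule targets /q/ (voiceless uvular stop), which sits before the trigger /ʐ/ (fricative).
A voiceless uvular fricative is [χ], so the surface segment is [χ].
The same rule applies at the second boundary: /d/ → [z] next to /ɸ/.

[ʐiχʐɛɸezɸikɪ]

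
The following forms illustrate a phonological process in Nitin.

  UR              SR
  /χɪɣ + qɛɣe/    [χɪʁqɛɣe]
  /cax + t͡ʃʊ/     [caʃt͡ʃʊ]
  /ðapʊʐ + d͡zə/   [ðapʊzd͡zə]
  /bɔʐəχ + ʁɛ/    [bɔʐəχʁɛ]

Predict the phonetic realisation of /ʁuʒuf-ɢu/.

The data show regressive place assimilation: /ɣ/ → [ʁ] before /q/; /x/ → [ʃ] before /t͡ʃ/; /ʐ/ → [z] before /d͡z/. In each pair only place changes, matching the following consonant, while manner and voice stay constant.
No alternation appears in [bɔʐəχʁɛ]: there the adjacent consonants already agree in place (/χ/ and /ʁ/ are both uvular), so this form is consistent with the same rule.
The rule targets /f/ (voiceless labiodental fricative), which sits before the trigger /ɢ/ (uvular).
Changing only its place to uvular gives [χ] — the voiceless uvular fricative.

[ʁuʒuχɢu]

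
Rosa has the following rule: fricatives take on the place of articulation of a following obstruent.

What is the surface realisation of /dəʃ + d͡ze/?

[dəsd͡ze]

/ʃ/ is a voiceless postalveolar fricative. The following trigger /d͡z/ is alveolar, so /ʃ/ must become alveolar as well.
Changing only its place to alveolar gives [s] — the voiceless alveolar fricative.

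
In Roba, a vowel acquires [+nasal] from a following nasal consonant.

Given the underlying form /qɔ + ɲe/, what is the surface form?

/ɔ/ sits next to the nasal /ɲ/ and is therefore nasalised to [ɔ̃].

[qɔ̃ɲe]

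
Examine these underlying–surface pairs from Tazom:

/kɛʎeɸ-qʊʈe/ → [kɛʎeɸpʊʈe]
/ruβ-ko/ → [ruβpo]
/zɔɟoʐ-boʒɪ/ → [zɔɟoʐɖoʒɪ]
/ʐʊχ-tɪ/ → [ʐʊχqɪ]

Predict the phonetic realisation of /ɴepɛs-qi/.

[ɴepɛsti]

The data show progressive place assimilation: /q/ → [p] after /ɸ/; /k/ → [p] after /β/; /b/ → [ɖ] after /ʐ/; /t/ → [q] after /χ/. In each pair only place changes, matching the preceding consonant, while manner and voice stay constant.
/q/ is a voiceless uvular stop. The preceding trigger /s/ is alveolar, so /q/ must become alveolar as well.
A voiceless alveolar stop is [t], so the surface segment is [t].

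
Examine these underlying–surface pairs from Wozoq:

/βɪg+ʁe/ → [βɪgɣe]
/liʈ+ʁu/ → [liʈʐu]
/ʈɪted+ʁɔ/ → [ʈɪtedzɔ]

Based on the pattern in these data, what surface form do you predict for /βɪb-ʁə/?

[βɪbβə]

The data show progressive place assimilation: /ʁ/ → [ɣ] after /g/; /ʁ/ → [ʐ] after /ʈ/; /ʁ/ → [z] after /d/. In each pair only place changes, matching the preceding consonant, while manner and voice stay constant.
The rule targets /ʁ/ (voiced uvular fricative), which sits after the trigger /b/ (bilabial).
Changing only its place to bilabial gives [β] — the voiced bilabial fricative.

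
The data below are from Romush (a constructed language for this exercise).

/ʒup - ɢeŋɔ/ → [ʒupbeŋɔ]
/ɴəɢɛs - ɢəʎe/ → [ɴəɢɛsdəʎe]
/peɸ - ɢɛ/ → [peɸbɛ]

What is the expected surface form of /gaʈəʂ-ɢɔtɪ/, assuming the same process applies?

The data show progressive place assimilation: /ɢ/ → [b] after /p/; /ɢ/ → [d] after /s/; /ɢ/ → [b] after /ɸ/. In each pair only place changes, matching the preceding consonant, while manner and voice stay constant.
/ɢ/ is a voiced uvular stop. The preceding trigger /ʂ/ is retroflex, so /ɢ/ must become retroflex as well.
A voiced retroflex stop is [ɖ], so the surface segment is [ɖ].

[gaʈəʂɖɔtɪ]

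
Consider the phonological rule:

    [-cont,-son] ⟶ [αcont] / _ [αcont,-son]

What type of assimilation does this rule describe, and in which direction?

regressive manner assimilation

The shared variable α links the value of [cont] on the target to that of the neighbouring obstruent. [cont] distinguishes stops from fricatives — a manner-of-articulation feature — so this is manner assimilation.
Since the environment is written after the underscore, the trigger follows the target; the direction is regressive.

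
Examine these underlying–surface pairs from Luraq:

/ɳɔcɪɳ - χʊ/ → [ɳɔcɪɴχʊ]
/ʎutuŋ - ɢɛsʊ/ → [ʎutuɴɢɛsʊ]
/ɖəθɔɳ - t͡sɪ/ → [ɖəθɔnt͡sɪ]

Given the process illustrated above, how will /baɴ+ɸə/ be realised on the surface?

[bamɸə]

The data show regressive place assimilation: /ɳ/ → [ɴ] before /χ/; /ŋ/ → [ɴ] before /ɢ/; /ɳ/ → [n] before /t͡s/. In each pair only place changes, matching the following consonant, while manner and voice stay constant.
The rule targets /ɴ/ (voiced uvular nasal), which sits before the trigger /ɸ/ (bilabial).
A voiced bilabial nasal is [m], so the surface segment is [m].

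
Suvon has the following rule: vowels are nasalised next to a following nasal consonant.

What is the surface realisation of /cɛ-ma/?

[cɛ̃ma]

The vowel /ɛ/ is adjacent to the following nasal /m/, so it acquires [+nasal] and surfaces as [ɛ̃].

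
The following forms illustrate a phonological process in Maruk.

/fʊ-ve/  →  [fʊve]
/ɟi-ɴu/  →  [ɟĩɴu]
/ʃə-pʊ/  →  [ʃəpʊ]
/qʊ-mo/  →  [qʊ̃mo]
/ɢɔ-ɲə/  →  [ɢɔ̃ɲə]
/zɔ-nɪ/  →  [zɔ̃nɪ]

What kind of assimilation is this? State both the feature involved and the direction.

regressive nasality assimilation (vowel nasalisation)

The vowel /i/ surfaces as nasalised [ĩ] next to the following nasal /ɴ/ — it has acquired the [+nasal] feature of its neighbour.
Likewise in the remaining data: /ʊ/ → [ʊ̃] before /m/; /ɔ/ → [ɔ̃] before /ɲ/; /ɔ/ → [ɔ̃] before /n/ — each time a vowel is nasalised next to a following nasal.
No change occurs in [fʊve], [ʃəpʊ] because the vowel at the boundary is adjacent to an oral consonant, not a nasal (/ʊ/ next to /v/; /ə/ next to /p/).
Because the conditioning nasal is to the right of the vowel that changes, the process is regressive (anticipatory).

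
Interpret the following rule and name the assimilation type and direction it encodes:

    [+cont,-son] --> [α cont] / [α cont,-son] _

The rule copies [cont] (continuancy) from the environment onto the target fricatives; since [±cont] encodes the stop/fricative manner contrast, the assimilating dimension is manner.
The conditioning segment sits to the left of the focus bar, meaning the trigger precedes the segment that changes — progressive assimilation.

progressive manner assimilation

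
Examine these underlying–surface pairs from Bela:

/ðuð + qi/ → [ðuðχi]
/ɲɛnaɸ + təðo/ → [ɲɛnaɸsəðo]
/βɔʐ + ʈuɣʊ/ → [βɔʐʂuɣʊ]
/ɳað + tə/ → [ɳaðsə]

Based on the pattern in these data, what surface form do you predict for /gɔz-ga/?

[gɔzɣa]

The data show progressive manner assimilation: /q/ → [χ] after /ð/; /t/ → [s] after /ɸ/; /ʈ/ → [ʂ] after /ʐ/; /t/ → [s] after /ð/. In each pair only manner changes, matching the preceding consonant, while place and voice stay constant.
/g/ is a voiced velar stop. The preceding trigger /z/ is a fricative, so /g/ must become a fricative as well.
A voiced velar fricative is [ɣ], so the surface segment is [ɣ].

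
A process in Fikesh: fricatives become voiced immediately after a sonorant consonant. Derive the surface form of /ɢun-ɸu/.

[ɢunβu]

The rule targets /ɸ/ (voiceless bilabial fricative), which sits after the trigger /n/ (voiced).
A voiced bilabial fricative is [β], so the surface segment is [β].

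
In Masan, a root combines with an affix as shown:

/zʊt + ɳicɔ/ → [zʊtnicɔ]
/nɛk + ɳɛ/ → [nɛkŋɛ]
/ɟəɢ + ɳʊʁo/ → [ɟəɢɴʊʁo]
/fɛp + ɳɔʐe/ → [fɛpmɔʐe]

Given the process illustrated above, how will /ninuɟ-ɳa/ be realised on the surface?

The data show progressive place assimilation: /ɳ/ → [n] after /t/; /ɳ/ → [ŋ] after /k/; /ɳ/ → [ɴ] after /ɢ/; /ɳ/ → [m] after /p/. In each pair only place changes, matching the preceding consonant, while manner and voice stay constant.
The rule targets /ɳ/ (voiced retroflex nasal), which sits after the trigger /ɟ/ (palatal).
The voiced palatal nasal is [ɲ], so /ɳ/ → [ɲ].

[ninuɟɲa]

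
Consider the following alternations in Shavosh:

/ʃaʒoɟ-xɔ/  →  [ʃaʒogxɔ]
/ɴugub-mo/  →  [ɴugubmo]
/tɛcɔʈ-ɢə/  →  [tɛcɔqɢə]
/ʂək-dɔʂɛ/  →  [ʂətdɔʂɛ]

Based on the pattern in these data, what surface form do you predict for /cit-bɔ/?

[cipbɔ]

The data show regressive place assimilation: /ɟ/ → [g] before /x/; /ʈ/ → [q] before /ɢ/; /k/ → [t] before /d/. In each pair only place changes, matching the following consonant, while manner and voice stay constant.
No alternation appears in [ɴugubmo]: there the adjacent consonants already agree in place (/b/ and /m/ are both bilabial), so this form is consistent with the same rule.
/t/ is a voiceless alveolar stop. The following trigger /b/ is bilabial, so /t/ must become bilabial as well.
Changing only its place to bilabial gives [p] — the voiceless bilabial stop.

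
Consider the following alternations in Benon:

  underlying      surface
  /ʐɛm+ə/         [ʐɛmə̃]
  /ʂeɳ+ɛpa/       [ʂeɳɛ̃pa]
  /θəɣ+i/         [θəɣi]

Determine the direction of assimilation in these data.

progressive

The vowel /ə/ surfaces as nasalised [ə̃] next to the preceding nasal /m/ — it has acquired the [+nasal] feature of its neighbour.
The other form shows the same pattern: /ɛ/ → [ɛ̃] after /ɳ/ — each time a vowel is nasalised next to a preceding nasal.
No change occurs in [θəɣi] because the vowel at the boundary is adjacent to an oral consonant, not a nasal (/i/ next to /ɣ/).
Because the conditioning nasal is to the left of the vowel that changes, the process is progressive (perseverative).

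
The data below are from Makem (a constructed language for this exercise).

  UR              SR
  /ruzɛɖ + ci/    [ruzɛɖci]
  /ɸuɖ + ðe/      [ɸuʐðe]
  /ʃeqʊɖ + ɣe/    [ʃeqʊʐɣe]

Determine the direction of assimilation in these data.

regressive

The segment that alternates is /ɖ/, which surfaces as [ʐ] when adjacent to /ð/.
/ɖ/ is a stop while /ð/ is a fricative; the output [ʐ] is a fricative, matching the trigger — so the feature that spreads is manner.
Checking the remaining alternation: /ɖ/ → [ʐ] before /ɣ/ (stop → fricative, matching a fricative) — only manner changes, and always toward the following segment.
No alternation appears in [ruzɛɖci]: there the adjacent consonants already agree in manner (/ɖ/ and /c/ are both stops), so this form is consistent with the same rule.
The trigger is the following segment, so the direction is regressive (anticipatory).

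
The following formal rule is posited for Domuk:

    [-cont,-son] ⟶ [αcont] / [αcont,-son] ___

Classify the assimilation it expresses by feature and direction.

The rule copies [cont] (continuancy) from the environment onto the target stops; since [±cont] encodes the stop/fricative manner contrast, the assimilating dimension is manner.
The conditioning segment sits to the left of the focus bar, meaning the trigger precedes the segment that changes — progressive assimilation.

progressive manner assimilation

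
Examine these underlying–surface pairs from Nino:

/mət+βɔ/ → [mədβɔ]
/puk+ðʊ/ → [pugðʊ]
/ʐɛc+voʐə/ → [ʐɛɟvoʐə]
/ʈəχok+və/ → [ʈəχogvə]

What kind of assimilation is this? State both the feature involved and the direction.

Underlying /t/ is realised as [d] next to /β/; /β/ itself does not change.
/t/ is voiceless while /β/ is voiced; the output [d] is voiced, matching the trigger — so the feature that spreads is voicing.
Place and manner are unchanged, so the assimilation is partial, not total.
The other alternating forms pattern the same way: /k/ → [g] before /ð/ (voiceless → voiced, matching voiced); /c/ → [ɟ] before /v/ (voiceless → voiced, matching voiced); /k/ → [g] before /v/ (voiceless → voiced, matching voiced) — only voicing changes, and always toward the following segment.
Since the segment that changes precedes the conditioning segment, the assimilation is regressive.

regressive voicing assimilation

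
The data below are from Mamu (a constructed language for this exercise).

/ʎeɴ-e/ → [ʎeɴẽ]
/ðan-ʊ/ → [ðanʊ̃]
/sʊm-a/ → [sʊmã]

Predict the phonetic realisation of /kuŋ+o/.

The data show progressive nasality assimilation (vowel nasalisation): /e/ → [ẽ] after /ɴ/; /ʊ/ → [ʊ̃] after /n/; /a/ → [ã] after /m/ — a vowel is nasalised by an immediately preceding nasal consonant.
The vowel /o/ is adjacent to the preceding nasal /ŋ/, so it acquires [+nasal] and surfaces as [õ].

[kuŋõ]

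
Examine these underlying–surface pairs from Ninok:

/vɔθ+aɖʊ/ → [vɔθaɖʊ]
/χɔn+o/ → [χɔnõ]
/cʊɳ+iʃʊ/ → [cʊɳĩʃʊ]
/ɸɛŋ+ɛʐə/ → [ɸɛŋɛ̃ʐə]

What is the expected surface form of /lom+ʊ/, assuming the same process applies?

The data show progressive nasality assimilation (vowel nasalisation): /o/ → [õ] after /n/; /i/ → [ĩ] after /ɳ/; /ɛ/ → [ɛ̃] after /ŋ/ — a vowel is nasalised by an immediately preceding nasal consonant.
No change occurs in [vɔθaɖʊ] because the vowel at the boundary is adjacent to an oral consonant, not a nasal (/a/ next to /θ/).
The vowel /ʊ/ is adjacent to the preceding nasal /m/, so it acquires [+nasal] and surfaces as [ʊ̃].

[lomʊ̃]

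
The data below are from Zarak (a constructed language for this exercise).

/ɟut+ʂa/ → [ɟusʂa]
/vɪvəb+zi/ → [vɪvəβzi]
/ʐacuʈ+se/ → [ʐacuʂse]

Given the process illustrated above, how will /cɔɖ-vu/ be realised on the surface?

[cɔʐvu]

The data show regressive manner assimilation: /t/ → [s] before /ʂ/; /b/ → [β] before /z/; /ʈ/ → [ʂ] before /s/. In each pair only manner changes, matching the following consonant, while place and voice stay constant.
The rule targets /ɖ/ (voiced retroflex stop), which sits before the trigger /v/ (fricative).
The voiced retroflex fricative is [ʐ], so /ɖ/ → [ʐ].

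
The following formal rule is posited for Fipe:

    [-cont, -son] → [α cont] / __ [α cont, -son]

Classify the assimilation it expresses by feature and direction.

regressive manner assimilation

The shared variable α links the value of [cont] on the target to that of the neighbouring obstruent. [cont] distinguishes stops from fricatives — a manner-of-articulation feature — so this is manner assimilation.
Since the environment is written after the underscore, the trigger follows the target; the direction is regressive.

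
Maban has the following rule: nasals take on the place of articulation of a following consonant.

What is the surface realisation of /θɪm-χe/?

The rule targets /m/ (voiced bilabial nasal), which sits before the trigger /χ/ (uvular).
The voiced uvular nasal is [ɴ], so /m/ → [ɴ].

[θɪɴχe]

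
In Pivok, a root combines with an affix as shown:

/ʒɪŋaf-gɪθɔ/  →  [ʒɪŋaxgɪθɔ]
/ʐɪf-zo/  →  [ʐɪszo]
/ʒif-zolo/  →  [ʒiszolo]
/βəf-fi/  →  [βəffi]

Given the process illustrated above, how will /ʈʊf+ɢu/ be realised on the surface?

[ʈʊχɢu]

The data show regressive place assimilation: /f/ → [x] before /g/; /f/ → [s] before /z/. In each pair only place changes, matching the following consonant, while manner and voice stay constant.
No alternation appears in [βəffi]: there the adjacent consonants already agree in place (/f/ and /f/ are both labiodental), so this form is consistent with the same rule.
The rule targets /f/ (voiceless labiodental fricative), which sits before the trigger /ɢ/ (uvular).
The voiceless uvular fricative is [χ], so /f/ → [χ].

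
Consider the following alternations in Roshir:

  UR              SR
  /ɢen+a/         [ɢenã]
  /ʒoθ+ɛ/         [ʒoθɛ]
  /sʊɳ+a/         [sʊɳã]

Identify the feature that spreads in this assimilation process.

nasality

The vowel /a/ surfaces as nasalised [ã] next to the preceding nasal /n/ — it has acquired the [+nasal] feature of its neighbour.
Likewise in the remaining data: /a/ → [ã] after /ɳ/ — each time a vowel is nasalised next to a preceding nasal.
No change occurs in [ʒoθɛ] because the vowel at the boundary is adjacent to an oral consonant, not a nasal (/ɛ/ next to /θ/).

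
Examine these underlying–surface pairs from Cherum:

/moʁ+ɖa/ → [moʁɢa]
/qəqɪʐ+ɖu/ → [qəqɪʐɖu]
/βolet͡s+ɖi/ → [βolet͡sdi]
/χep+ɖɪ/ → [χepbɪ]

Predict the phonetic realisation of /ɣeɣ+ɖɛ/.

The data show progressive place assimilation: /ɖ/ → [ɢ] after /ʁ/; /ɖ/ → [d] after /t͡s/; /ɖ/ → [b] after /p/. In each pair only place changes, matching the preceding consonant, while manner and voice stay constant.
Nothing changes in [qəqɪʐɖu]: there the adjacent consonants already agree in place (/ɖ/ and /ʐ/ are both retroflex), so this form is consistent with the same rule.
/ɖ/ is a voiced retroflex stop. The preceding trigger /ɣ/ is velar, so /ɖ/ must become velar as well.
The voiced velar stop is [g], so /ɖ/ → [g].

[ɣeɣgɛ]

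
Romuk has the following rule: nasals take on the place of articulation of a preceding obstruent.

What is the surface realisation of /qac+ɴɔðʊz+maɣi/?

[qacɲɔðʊznaɣi]

/ɴ/ is a voiced uvular nasal. The preceding trigger /c/ is palatal, so /ɴ/ must become palatal as well.
A voiced palatal nasal is [ɲ], so the surface segment is [ɲ].
At the second juncture, /m/ likewise becomes [n] adjacent to /z/.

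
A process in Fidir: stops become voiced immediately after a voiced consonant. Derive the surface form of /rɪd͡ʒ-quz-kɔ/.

The rule targets /q/ (voiceless uvular stop), which sits after the trigger /d͡ʒ/ (voiced).
The voiced uvular stop is [ɢ], so /q/ → [ɢ].
At the second juncture, /k/ likewise becomes [g] adjacent to /z/.

[rɪd͡ʒɢuzgɔ]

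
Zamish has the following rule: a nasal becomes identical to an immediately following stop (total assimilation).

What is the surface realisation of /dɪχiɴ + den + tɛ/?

/ɴ/ is the segment targeted by the rule; it sits immediately before /d/, so it assimilates completely and surfaces as [d].
At the second juncture, /n/ likewise becomes [t] adjacent to /t/.

[dɪχiddettɛ]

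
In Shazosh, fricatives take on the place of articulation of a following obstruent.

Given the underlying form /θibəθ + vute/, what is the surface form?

/θ/ is a voiceless dental fricative. The following trigger /v/ is labiodental, so /θ/ must become labiodental as well.
A voiceless labiodental fricative is [f], so the surface segment is [f].

[θibəfvute]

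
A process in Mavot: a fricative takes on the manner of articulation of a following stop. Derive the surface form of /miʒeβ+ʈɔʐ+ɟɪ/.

[miʒebʈɔɖɟɪ]

The rule targets /β/ (voiced bilabial fricative), which sits before the trigger /ʈ/ (stop).
The voiced bilabial stop is [b], so /β/ → [b].
The same rule applies at the second boundary: /ʐ/ → [ɖ] next to /ɟ/.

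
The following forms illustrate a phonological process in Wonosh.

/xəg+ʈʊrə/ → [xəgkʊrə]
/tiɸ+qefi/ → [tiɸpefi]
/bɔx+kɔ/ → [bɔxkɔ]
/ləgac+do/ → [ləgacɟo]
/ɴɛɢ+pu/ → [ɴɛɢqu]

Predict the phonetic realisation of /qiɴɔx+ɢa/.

The data show progressive place assimilation: /ʈ/ → [k] after /g/; /q/ → [p] after /ɸ/; /d/ → [ɟ] after /c/; /p/ → [q] after /ɢ/. In each pair only place changes, matching the preceding consonant, while manner and voice stay constant.
No alternation appears in [bɔxkɔ]: there the adjacent consonants already agree in place (/k/ and /x/ are both velar), so this form is consistent with the same rule.
/ɢ/ is a voiced uvular stop. The preceding trigger /x/ is velar, so /ɢ/ must become velar as well.
The voiced velar stop is [g], so /ɢ/ → [g].

[qiɴɔxga]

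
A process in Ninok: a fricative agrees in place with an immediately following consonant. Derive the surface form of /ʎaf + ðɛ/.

[ʎaθðɛ]

/f/ is a voiceless labiodental fricative. The following trigger /ð/ is dental, so /f/ must become dental as well.
Changing only its place to dental gives [θ] — the voiceless dental fricative.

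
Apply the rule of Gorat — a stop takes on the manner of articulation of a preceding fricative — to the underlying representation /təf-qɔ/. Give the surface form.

[təfχɔ]

The rule targets /q/ (voiceless uvular stop), which sits after the trigger /f/ (fricative).
A voiceless uvular fricative is [χ], so the surface segment is [χ].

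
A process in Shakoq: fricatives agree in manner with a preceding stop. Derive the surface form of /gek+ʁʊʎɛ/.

The rule targets /ʁ/ (voiced uvular fricative), which sits after the trigger /k/ (stop).
The voiced uvular stop is [ɢ], so /ʁ/ → [ɢ].

[gekɢʊʎɛ]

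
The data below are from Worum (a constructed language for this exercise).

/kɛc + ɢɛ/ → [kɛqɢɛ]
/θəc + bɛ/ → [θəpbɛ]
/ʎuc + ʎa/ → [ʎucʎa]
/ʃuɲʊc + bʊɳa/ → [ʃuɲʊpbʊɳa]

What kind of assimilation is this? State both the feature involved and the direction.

Underlying /c/ is realised as [q] next to /ɢ/; /ɢ/ itself does not change.
/c/ is palatal while /ɢ/ is uvular; the output [q] is uvular, matching the trigger — so the feature that spreads is place.
Manner and voice are unchanged, so the assimilation is partial, not total.
The other alternating form patterns the same way: /c/ → [p] before /b/ (palatal → bilabial, matching bilabial) — only place changes, and always toward the following segment.
Nothing changes in [ʎucʎa]: there the adjacent consonants already agree in place (/c/ and /ʎ/ are both palatal), so this form is consistent with the same rule.
The trigger is the following segment, so the direction is regressive (anticipatory).

regressive place assimilation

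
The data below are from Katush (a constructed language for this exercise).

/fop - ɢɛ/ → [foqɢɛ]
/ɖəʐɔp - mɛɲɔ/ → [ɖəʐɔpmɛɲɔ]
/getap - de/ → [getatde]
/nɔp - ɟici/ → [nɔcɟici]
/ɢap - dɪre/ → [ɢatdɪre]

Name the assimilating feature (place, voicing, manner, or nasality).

place

Comparing underlying and surface forms, /p/ → [q] is the alternation; the neighbouring /ɢ/ is constant.
The change bilabial → uvular matches the place of the following /ɢ/, identifying this as place assimilation.
The other alternating forms pattern the same way: /p/ → [t] before /d/ (bilabial → alveolar, matching alveolar); /p/ → [c] before /ɟ/ (bilabial → palatal, matching palatal) — only place changes, and always toward the following segment.
Nothing changes in [ɖəʐɔpmɛɲɔ]: there the adjacent consonants already agree in place (/p/ and /m/ are both bilabial), so this form is consistent with the same rule.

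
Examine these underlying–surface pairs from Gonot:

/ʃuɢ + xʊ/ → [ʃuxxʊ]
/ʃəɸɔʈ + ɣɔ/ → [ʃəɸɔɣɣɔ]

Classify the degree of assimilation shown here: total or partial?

total assimilation

Comparing underlying and surface forms, /ɢ/ → [x] is the alternation; the neighbouring /x/ is constant.
The output [x] is identical to the trigger /x/ — every feature (place, manner, voicing) has been copied — so this is total assimilation.
The remaining alternation confirms this: /ʈ/ → [ɣ] before /ɣ/ — in each case the output is a copy of the following consonant.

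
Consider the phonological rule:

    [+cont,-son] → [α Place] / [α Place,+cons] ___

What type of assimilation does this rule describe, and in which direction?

progressive place assimilation

The rule copies the place features (abbreviated [Place]) from the environment onto the target, so the assimilating feature is place.
The conditioning segment sits to the left of the focus bar, meaning the trigger precedes the segment that changes — progressive assimilation.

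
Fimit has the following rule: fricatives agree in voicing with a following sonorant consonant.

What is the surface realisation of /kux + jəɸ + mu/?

[kuɣjəβmu]

The rule targets /x/ (voiceless velar fricative), which sits before the trigger /j/ (voiced).
A voiced velar fricative is [ɣ], so the surface segment is [ɣ].
At the second juncture, /ɸ/ likewise becomes [β] adjacent to /m/.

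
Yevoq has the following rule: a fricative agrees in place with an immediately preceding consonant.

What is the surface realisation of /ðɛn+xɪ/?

[ðɛnsɪ]

/x/ is a voiceless velar fricative. The preceding trigger /n/ is alveolar, so /x/ must become alveolar as well.
Changing only its place to alveolar gives [s] — the voiceless alveolar fricative.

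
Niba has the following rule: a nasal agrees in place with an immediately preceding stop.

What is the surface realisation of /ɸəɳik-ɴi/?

/ɴ/ is a voiced uvular nasal. The preceding trigger /k/ is velar, so /ɴ/ must become velar as well.
Changing only its place to velar gives [ŋ] — the voiced velar nasal.

[ɸəɳikŋi]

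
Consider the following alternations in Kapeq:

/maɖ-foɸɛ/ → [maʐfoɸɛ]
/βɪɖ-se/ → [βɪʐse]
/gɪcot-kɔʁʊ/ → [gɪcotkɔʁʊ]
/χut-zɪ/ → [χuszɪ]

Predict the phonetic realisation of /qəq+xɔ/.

The data show regressive manner assimilation: /ɖ/ → [ʐ] before /f/; /ɖ/ → [ʐ] before /s/; /t/ → [s] before /z/. In each pair only manner changes, matching the following consonant, while place and voice stay constant.
No alternation appears in [gɪcotkɔʁʊ]: there the adjacent consonants already agree in manner (/t/ and /k/ are both stops), so this form is consistent with the same rule.
/q/ is a voiceless uvular stop. The following trigger /x/ is a fricative, so /q/ must become a fricative as well.
Changing only its manner to fricative gives [χ] — the voiceless uvular fricative.

[qəχxɔ]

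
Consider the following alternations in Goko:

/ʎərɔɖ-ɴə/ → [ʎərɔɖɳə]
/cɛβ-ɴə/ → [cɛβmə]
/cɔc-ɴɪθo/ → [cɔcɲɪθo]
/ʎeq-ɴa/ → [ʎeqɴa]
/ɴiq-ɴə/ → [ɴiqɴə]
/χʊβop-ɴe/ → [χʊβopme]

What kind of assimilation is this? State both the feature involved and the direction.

progressive place assimilation

The segment that alternates is /ɴ/, which surfaces as [ɳ] when adjacent to /ɖ/.
/ɴ/ is uvular while /ɖ/ is retroflex; the output [ɳ] is retroflex, matching the trigger — so the feature that spreads is place.
Manner and voice are unchanged, so the assimilation is partial, not total.
The other alternating forms pattern the same way: /ɴ/ → [m] after /β/ (uvular → bilabial, matching bilabial); /ɴ/ → [ɲ] after /c/ (uvular → palatal, matching palatal); /ɴ/ → [m] after /p/ (uvular → bilabial, matching bilabial) — only place changes, and always toward the preceding segment.
Nothing changes in [ʎeqɴa], [ɴiqɴə]: there the adjacent consonants already agree in place (/ɴ/ and /q/ are both uvular; /ɴ/ and /q/ are both uvular), so these forms are consistent with the same rule.
Since the segment that changes follows the conditioning segment, the assimilation is progressive.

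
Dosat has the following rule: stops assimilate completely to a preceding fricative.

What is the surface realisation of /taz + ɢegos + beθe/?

/ɢ/ is the segment targeted by the rule; it sits immediately after /z/, so it assimilates completely and surfaces as [z].
At the second juncture, /b/ likewise becomes [s] adjacent to /s/.

[tazzegosseθe]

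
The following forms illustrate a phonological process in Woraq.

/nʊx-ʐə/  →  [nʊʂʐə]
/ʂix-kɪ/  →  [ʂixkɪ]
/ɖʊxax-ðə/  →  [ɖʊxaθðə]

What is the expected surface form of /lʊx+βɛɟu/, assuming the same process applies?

The data show regressive place assimilation: /x/ → [ʂ] before /ʐ/; /x/ → [θ] before /ð/. In each pair only place changes, matching the following consonant, while manner and voice stay constant.
Nothing changes in [ʂixkɪ]: there the adjacent consonants already agree in place (/x/ and /k/ are both velar), so this form is consistent with the same rule.
The rule targets /x/ (voiceless velar fricative), which sits before the trigger /β/ (bilabial).
A voiceless bilabial fricative is [ɸ], so the surface segment is [ɸ].

[lʊɸβɛɟu]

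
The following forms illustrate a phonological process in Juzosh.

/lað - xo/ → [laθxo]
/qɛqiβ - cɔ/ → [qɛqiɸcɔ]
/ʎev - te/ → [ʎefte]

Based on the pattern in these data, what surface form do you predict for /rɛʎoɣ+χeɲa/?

The data show regressive voicing assimilation: /ð/ → [θ] before /x/; /β/ → [ɸ] before /c/; /v/ → [f] before /t/. In each pair only voicing changes, matching the following consonant, while place and manner stay constant.
/ɣ/ is a voiced velar fricative. The following trigger /χ/ is voiceless, so /ɣ/ must become voiceless as well.
Changing only its voicing to voiceless gives [x] — the voiceless velar fricative.

[rɛʎoxχeɲa]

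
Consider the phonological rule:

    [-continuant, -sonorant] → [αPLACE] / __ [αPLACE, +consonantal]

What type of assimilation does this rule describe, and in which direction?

regressive place assimilation

The rule copies the place features (abbreviated [PLACE]) from the environment onto the target, so the assimilating feature is place.
Since the environment is written after the underscore, the trigger follows the target; the direction is regressive.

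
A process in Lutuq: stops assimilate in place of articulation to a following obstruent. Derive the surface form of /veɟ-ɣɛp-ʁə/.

[vegɣɛqʁə]

The rule targets /ɟ/ (voiced palatal stop), which sits before the trigger /ɣ/ (velar).
The voiced velar stop is [g], so /ɟ/ → [g].
The same rule applies at the second boundary: /p/ → [q] next to /ʁ/.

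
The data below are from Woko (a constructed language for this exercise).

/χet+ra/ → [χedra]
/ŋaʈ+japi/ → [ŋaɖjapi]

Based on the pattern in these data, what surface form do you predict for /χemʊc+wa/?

[χemʊɟwa]

The data show regressive voicing assimilation: /t/ → [d] before /r/; /ʈ/ → [ɖ] before /j/. In each pair only voicing changes, matching the following consonant, while place and manner stay constant.
/c/ is a voiceless palatal stop. The following trigger /w/ is voiced, so /c/ must become voiced as well.
Changing only its voicing to voiced gives [ɟ] — the voiced palatal stop.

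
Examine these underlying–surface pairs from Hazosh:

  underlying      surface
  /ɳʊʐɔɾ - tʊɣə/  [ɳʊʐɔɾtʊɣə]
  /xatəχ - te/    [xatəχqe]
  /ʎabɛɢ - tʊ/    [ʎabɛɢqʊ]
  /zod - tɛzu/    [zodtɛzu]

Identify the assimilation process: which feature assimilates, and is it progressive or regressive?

progressive place assimilation

The segment that alternates is /t/, which surfaces as [q] when adjacent to /χ/.
The change alveolar → uvular matches the place of the preceding /χ/, identifying this as place assimilation.
Manner and voice are unchanged, so the assimilation is partial, not total.
The other alternating form patterns the same way: /t/ → [q] after /ɢ/ (alveolar → uvular, matching uvular) — only place changes, and always toward the preceding segment.
Nothing changes in [ɳʊʐɔɾtʊɣə], [zodtɛzu]: there the adjacent consonants already agree in place (/t/ and /ɾ/ are both alveolar; /t/ and /d/ are both alveolar), so these forms are consistent with the same rule.
Since the segment that changes follows the conditioning segment, the assimilation is progressive.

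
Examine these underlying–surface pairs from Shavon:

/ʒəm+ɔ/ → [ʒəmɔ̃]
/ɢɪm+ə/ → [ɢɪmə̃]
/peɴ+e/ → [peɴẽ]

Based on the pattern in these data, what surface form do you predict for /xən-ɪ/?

[xənɪ̃]

The data show progressive nasality assimilation (vowel nasalisation): /ɔ/ → [ɔ̃] after /m/; /ə/ → [ə̃] after /m/; /e/ → [ẽ] after /ɴ/ — a vowel is nasalised by an immediately preceding nasal consonant.
The vowel /ɪ/ is adjacent to the preceding nasal /n/, so it acquires [+nasal] and surfaces as [ɪ̃].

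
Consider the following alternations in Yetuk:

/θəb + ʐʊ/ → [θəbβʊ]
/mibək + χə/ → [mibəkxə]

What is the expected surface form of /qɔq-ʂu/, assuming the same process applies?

The data show progressive place assimilation: /ʐ/ → [β] after /b/; /χ/ → [x] after /k/. In each pair only place changes, matching the preceding consonant, while manner and voice stay constant.
The rule targets /ʂ/ (voiceless retroflex fricative), which sits after the trigger /q/ (uvular).
A voiceless uvular fricative is [χ], so the surface segment is [χ].

[qɔqχu]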